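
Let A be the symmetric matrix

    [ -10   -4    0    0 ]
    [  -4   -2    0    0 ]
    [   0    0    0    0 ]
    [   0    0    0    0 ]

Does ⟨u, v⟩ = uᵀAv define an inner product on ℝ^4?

no

Symmetric row and column elimination reduces A to a congruent diagonal form with pivots -10, -2/5, 0, 0.
So there are 2 negative, 2 zero pivots.
Hence Q is negative semidefinite.
⟨·,·⟩ is an inner product exactly when A is positive definite.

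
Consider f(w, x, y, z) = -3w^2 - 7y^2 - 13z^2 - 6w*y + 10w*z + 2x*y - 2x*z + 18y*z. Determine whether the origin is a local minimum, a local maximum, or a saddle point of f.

The Hessian at the origin is H = [[-6, 0, -6, 10], [0, 0, 2, -2], [-6, 2, -14, 18], [10, -2, 18, -26]].
H is indefinite, so the origin is a saddle point.

saddle point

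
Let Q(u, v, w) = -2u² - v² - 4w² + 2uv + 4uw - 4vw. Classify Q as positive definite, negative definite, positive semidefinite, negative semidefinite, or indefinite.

negative semidefinite

The symmetric matrix is A = [[-2, 1, 2], [1, -1, -2], [2, -2, -4]].
Symmetric row and column elimination reduces A to a congruent diagonal form with pivots -2, -1/2, 0.
Counting signs: 2 negative, 1 zero.
Hence Q is negative semidefinite.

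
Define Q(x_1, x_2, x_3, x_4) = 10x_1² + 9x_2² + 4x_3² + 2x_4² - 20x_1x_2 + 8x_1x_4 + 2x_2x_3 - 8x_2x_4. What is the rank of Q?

4

The associated matrix is A = [[10, -10, 0, 4], [-10, 9, 1, -4], [0, 1, 4, 0], [4, -4, 0, 2]].
Applying the same elementary operations to the rows and columns of A produces a congruent diagonal matrix with entries 10, -1, 5, 2/5.
So there are 3 positive, 1 negative pivots.
The rank is the number of nonzero pivots: 4.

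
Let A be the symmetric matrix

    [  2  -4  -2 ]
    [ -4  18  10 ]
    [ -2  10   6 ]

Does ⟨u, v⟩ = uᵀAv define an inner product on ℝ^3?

Congruent diagonalization of A (simultaneous row and column reduction) yields pivots 2, 10, 2/5.
That gives 3 positive pivots.
Hence Q is positive definite.
⟨·,·⟩ is an inner product exactly when A is positive definite.

yes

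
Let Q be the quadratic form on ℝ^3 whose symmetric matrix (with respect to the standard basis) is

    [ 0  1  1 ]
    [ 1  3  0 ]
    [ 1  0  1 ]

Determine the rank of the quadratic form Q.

Row reduction of A gives 3 nonzero rows, so rank A = 3.

3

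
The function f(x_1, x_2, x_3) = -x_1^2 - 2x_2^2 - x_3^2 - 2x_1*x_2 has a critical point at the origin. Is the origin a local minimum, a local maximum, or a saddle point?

The Hessian at the origin is H = [[-2, -2, 0], [-2, -4, 0], [0, 0, -2]].
Applying the same elementary operations to the rows and columns of H produces a congruent diagonal matrix with entries -2, -2, -2.
That gives 3 negative pivots.
H is negative definite, so the origin is a strict local maximum.

local maximum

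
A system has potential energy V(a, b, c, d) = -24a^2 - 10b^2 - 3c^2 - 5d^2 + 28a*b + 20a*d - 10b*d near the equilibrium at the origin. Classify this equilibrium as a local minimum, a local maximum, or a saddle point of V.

local maximum

The Hessian at the origin is H = [[-48, 28, 0, 20], [28, -20, 0, -10], [0, 0, -6, 0], [20, -10, 0, -10]].
Row-reducing H symmetrically gives the diagonal entries -48, -11/3, -6, -10/11.
Counting signs: 4 negative.
H is negative definite, so the origin is a strict local maximum.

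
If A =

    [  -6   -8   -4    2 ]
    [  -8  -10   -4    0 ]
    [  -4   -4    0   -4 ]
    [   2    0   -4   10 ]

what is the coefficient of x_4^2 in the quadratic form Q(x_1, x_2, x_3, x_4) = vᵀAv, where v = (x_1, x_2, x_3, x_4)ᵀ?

10

The coefficient of x_4^2 is the diagonal entry A[4,4] = 10.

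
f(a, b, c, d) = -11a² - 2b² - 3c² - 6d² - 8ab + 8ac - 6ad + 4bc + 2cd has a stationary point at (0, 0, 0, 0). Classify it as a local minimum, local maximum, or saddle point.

local maximum

The Hessian at the origin is H = [[-22, -8, 8, -6], [-8, -4, 4, 0], [8, 4, -6, 2], [-6, 0, 2, -12]].
Applying the same elementary operations to the rows and columns of H produces a congruent diagonal matrix with entries -22, -12/11, -2, -4.
That gives 4 negative pivots.
H is negative definite, so the origin is a strict local maximum.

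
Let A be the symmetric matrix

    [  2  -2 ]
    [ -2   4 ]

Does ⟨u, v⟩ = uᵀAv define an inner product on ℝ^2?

yes

Leading principal minors: Δ_1 = 2, Δ_2 = 4.
All leading principal minors are positive, so by Sylvester's criterion Q is positive definite.
⟨·,·⟩ is an inner product exactly when A is positive definite.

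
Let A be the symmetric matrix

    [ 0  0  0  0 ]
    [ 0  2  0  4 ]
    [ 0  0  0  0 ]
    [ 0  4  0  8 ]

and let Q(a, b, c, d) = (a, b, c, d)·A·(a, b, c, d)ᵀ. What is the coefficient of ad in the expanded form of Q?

0

The coefficient of ad is A[1,4] + A[4,1] = 2·0 = 0.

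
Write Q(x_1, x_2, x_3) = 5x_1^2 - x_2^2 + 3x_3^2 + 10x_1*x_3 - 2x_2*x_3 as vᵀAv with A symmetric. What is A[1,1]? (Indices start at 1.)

5

The coefficient of x_1^2 in Q is 5, and that is exactly A[1,1].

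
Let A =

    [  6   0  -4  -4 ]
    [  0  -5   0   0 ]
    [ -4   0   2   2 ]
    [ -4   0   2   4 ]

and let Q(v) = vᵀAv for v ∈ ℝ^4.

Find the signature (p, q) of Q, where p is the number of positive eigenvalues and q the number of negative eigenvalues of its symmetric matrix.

(2, 2)

Applying the same elementary operations to the rows and columns of A produces a congruent diagonal matrix with entries 6, -5, -2/3, 2.
So there are 2 positive, 2 negative pivots.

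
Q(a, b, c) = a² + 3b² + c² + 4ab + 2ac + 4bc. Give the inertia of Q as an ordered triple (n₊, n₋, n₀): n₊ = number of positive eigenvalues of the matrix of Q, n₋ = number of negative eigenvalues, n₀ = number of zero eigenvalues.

The associated matrix is A = [[1, 2, 1], [2, 3, 2], [1, 2, 1]].
Row-reducing A symmetrically gives the diagonal entries 1, -1, 0.
That gives 1 positive, 1 negative, 1 zero pivots.

(1, 1, 1)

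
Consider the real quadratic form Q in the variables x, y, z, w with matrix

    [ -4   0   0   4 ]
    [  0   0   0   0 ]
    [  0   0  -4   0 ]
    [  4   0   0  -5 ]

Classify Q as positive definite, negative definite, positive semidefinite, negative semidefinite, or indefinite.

negative semidefinite

Row-reducing A symmetrically gives the diagonal entries -4, 0, -4, -1.
So there are 3 negative, 1 zero pivots.
Hence Q is negative semidefinite.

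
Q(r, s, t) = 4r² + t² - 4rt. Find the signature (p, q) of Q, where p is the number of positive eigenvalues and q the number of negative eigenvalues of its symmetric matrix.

Write A = [[4, 0, -2], [0, 0, 0], [-2, 0, 1]].
Symmetric row and column elimination reduces A to a congruent diagonal form with pivots 4, 0, 0.
That gives 1 positive, 2 zero pivots.

(1, 0)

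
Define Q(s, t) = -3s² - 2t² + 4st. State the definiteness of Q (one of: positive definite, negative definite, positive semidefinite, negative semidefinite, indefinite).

The symmetric matrix of Q is [[-3, 2], [2, -2]].
For the 2×2 matrix [[-3, 2], [2, -2]]: det = -3·-2 − (2)² = 2, trace = -5.
det > 0 so both eigenvalues share the sign of the trace; trace = -5 < 0 ⇒ both negative.

negative definite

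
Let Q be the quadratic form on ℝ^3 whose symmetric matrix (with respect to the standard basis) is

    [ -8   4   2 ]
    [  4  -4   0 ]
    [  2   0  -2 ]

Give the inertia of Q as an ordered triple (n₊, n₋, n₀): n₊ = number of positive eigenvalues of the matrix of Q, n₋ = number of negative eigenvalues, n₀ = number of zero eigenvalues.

Congruent diagonalization of A (simultaneous row and column reduction) yields pivots -8, -2, -1.
That gives 3 negative pivots.

(0, 3, 0)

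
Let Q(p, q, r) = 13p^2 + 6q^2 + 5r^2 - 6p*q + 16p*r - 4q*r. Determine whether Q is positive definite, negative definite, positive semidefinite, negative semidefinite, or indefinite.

positive definite

The symmetric matrix of Q is A = [[13, -3, 8], [-3, 6, -2], [8, -2, 5]].
Leading principal minors: Δ_1 = 13, Δ_2 = 69, Δ_3 = 5.
All leading principal minors are positive, so by Sylvester's criterion Q is positive definite.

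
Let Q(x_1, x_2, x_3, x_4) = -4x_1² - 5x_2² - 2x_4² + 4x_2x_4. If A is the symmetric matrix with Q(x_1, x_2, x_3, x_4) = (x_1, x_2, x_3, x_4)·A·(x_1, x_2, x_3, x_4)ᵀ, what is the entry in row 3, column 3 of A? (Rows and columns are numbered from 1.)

The coefficient of x_3² in Q is 0, and that is exactly A[3,3].

0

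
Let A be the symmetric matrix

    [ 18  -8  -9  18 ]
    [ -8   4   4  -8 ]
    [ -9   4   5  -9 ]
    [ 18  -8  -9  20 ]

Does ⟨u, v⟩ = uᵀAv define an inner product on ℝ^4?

yes

An LDLᵀ factorisation of A has diagonal entries 18, 4/9, 1/2, 2.
So there are 4 positive pivots.
Hence Q is positive definite.
⟨·,·⟩ is an inner product exactly when A is positive definite.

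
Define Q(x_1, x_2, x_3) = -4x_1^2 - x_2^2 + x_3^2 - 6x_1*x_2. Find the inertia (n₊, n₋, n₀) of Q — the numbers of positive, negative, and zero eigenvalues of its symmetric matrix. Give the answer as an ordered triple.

Write A = [[-4, -3, 0], [-3, -1, 0], [0, 0, 1]].
An LDLᵀ factorisation of A has diagonal entries -4, 5/4, 1.
So there are 2 positive, 1 negative pivots.

(2, 1, 0)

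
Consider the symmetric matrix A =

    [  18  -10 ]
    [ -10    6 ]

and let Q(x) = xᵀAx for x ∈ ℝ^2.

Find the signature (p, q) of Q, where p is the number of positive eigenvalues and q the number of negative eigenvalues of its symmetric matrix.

(2, 0)

Congruent diagonalization of A (simultaneous row and column reduction) yields pivots 18, 4/9.
That gives 2 positive pivots.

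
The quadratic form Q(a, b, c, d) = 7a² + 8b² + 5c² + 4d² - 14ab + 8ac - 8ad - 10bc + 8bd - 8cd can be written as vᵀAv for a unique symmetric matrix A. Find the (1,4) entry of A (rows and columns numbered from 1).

-4

The coefficient of a·d in Q is -8. For a symmetric A this equals A[1,4] + A[4,1] = 2·A[1,4].
So A[1,4] = -8/2 = -4.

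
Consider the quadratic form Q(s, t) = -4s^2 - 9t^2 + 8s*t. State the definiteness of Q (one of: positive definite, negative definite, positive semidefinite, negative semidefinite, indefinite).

negative definite

The symmetric matrix of Q is A = [[-4, 4], [4, -9]].
Leading principal minors: Δ_1 = -4, Δ_2 = 20.
The signs alternate starting with Δ_1 < 0, so by Sylvester's criterion Q is negative definite.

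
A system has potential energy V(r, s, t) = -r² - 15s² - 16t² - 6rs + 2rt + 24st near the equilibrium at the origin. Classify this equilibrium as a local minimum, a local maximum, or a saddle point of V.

local maximum

The Hessian at the origin is H = [[-2, -6, 2], [-6, -30, 24], [2, 24, -32]].
Row-reducing H symmetrically gives the diagonal entries -2, -12, -3.
Counting signs: 3 negative.
H is negative definite, so the origin is a strict local maximum.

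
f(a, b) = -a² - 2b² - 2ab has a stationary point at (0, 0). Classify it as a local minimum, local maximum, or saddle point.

The Hessian at the origin is H = [[-2, -2], [-2, -4]].
det H = -2·-4 − (-2)² = 4 > 0 and H[1,1] = -2 < 0, so H is negative definite.
Therefore the origin is a local maximum.

local maximum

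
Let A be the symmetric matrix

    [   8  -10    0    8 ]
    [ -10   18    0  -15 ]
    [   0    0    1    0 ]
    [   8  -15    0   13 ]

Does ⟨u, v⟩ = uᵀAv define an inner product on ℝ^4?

Leading principal minors: Δ_1 = 8, Δ_2 = 44, Δ_3 = 44, Δ_4 = 20.
All leading principal minors are positive, so by Sylvester's criterion Q is positive definite.
⟨·,·⟩ is an inner product exactly when A is positive definite.

yes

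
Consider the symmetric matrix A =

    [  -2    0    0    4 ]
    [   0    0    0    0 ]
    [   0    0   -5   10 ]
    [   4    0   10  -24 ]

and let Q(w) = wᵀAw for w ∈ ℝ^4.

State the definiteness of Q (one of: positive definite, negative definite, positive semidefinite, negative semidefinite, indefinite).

indefinite

Applying the same elementary operations to the rows and columns of A produces a congruent diagonal matrix with entries -2, 0, -5, 4.
So there are 1 positive, 2 negative, 1 zero pivots.
Hence Q is indefinite.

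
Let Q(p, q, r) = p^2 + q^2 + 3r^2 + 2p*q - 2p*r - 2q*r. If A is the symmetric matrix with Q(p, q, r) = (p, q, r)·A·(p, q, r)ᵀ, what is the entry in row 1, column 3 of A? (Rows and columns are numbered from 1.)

-1

The coefficient of p·r in Q is -2. For a symmetric A this equals A[1,3] + A[3,1] = 2·A[1,3].
So A[1,3] = -2/2 = -1.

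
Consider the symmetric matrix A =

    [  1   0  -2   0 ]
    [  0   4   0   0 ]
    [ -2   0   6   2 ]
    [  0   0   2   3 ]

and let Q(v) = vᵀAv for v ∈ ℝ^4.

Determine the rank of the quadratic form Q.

Symmetric row and column elimination reduces A to a congruent diagonal form with pivots 1, 4, 2, 1.
That gives 4 positive pivots.
The rank is the number of nonzero pivots: 4.

4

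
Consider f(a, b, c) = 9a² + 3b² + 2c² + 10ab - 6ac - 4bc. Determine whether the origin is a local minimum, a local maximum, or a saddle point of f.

local minimum

The Hessian at the origin is H = [[18, 10, -6], [10, 6, -4], [-6, -4, 4]].
Applying the same elementary operations to the rows and columns of H produces a congruent diagonal matrix with entries 18, 4/9, 1.
That gives 3 positive pivots.
H is positive definite, so the origin is a strict local minimum.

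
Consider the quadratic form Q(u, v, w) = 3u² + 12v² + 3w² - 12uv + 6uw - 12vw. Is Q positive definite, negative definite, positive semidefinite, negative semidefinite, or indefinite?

Write A = [[3, -6, 3], [-6, 12, -6], [3, -6, 3]].
Applying the same elementary operations to the rows and columns of A produces a congruent diagonal matrix with entries 3, 0, 0.
So there are 1 positive, 2 zero pivots.
Hence Q is positive semidefinite.

positive semidefinite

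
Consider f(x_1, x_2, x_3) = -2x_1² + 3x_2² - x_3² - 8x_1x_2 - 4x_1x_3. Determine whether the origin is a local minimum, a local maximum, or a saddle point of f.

saddle point

The Hessian at the origin is H = [[-4, -8, -4], [-8, 6, 0], [-4, 0, -2]].
Applying the same elementary operations to the rows and columns of H produces a congruent diagonal matrix with entries -4, 22, -10/11.
Counting signs: 1 positive, 2 negative.
H is indefinite, so the origin is a saddle point.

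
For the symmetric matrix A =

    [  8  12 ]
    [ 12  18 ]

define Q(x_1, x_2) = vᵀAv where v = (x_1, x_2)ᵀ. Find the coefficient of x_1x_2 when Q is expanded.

The coefficient of x_1x_2 is A[1,2] + A[2,1] = 2·12 = 24.

24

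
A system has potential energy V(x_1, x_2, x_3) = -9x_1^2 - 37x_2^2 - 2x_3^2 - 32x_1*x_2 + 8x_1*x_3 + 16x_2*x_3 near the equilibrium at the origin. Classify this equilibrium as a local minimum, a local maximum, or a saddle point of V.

local maximum

The Hessian at the origin is H = [[-18, -32, 8], [-32, -74, 16], [8, 16, -4]].
An LDLᵀ factorisation of H has diagonal entries -18, -154/9, -20/77.
Counting signs: 3 negative.
H is negative definite, so the origin is a strict local maximum.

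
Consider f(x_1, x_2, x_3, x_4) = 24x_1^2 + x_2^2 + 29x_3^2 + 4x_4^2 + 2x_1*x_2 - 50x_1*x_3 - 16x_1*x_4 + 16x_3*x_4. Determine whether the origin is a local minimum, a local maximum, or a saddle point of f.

local minimum

The Hessian at the origin is H = [[48, 2, -50, -16], [2, 2, 0, 0], [-50, 0, 58, 16], [-16, 0, 16, 8]].
Symmetric row and column elimination reduces H to a congruent diagonal form with pivots 48, 23/12, 84/23, 40/21.
So there are 4 positive pivots.
H is positive definite, so the origin is a strict local minimum.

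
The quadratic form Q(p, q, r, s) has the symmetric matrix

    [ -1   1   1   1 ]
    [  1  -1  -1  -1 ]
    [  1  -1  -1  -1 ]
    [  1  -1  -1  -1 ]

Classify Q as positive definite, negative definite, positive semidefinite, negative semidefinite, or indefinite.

Congruent diagonalization of A (simultaneous row and column reduction) yields pivots -1, 0, 0, 0.
Counting signs: 1 negative, 3 zero.
Hence Q is negative semidefinite.

negative semidefinite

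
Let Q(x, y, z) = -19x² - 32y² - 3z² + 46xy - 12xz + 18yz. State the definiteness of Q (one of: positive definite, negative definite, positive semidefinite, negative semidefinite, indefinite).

negative definite

The symmetric matrix of Q is A = [[-19, 23, -6], [23, -32, 9], [-6, 9, -3]].
Leading principal minors: Δ_1 = -19, Δ_2 = 79, Δ_3 = -30.
The signs alternate starting with Δ_1 < 0, so by Sylvester's criterion Q is negative definite.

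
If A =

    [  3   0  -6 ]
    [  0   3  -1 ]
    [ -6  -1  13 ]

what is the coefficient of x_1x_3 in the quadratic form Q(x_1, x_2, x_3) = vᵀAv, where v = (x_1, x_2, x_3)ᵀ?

-12

The coefficient of x_1x_3 is A[1,3] + A[3,1] = 2·(-6) = -12.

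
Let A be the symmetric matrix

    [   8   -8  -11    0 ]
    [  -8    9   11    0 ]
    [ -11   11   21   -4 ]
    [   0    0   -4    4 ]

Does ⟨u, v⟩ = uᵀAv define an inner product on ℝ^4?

yes

Congruent diagonalization of A (simultaneous row and column reduction) yields pivots 8, 1, 47/8, 60/47.
That gives 4 positive pivots.
Hence Q is positive definite.
⟨·,·⟩ is an inner product exactly when A is positive definite.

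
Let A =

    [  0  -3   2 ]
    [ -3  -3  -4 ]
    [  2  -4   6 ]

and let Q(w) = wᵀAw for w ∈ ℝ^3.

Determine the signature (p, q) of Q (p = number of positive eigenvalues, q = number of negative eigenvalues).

(1, 2)

By Sylvester's law of inertia any congruent diagonalization of A has 1 positive, 2 negative and 0 zero entries.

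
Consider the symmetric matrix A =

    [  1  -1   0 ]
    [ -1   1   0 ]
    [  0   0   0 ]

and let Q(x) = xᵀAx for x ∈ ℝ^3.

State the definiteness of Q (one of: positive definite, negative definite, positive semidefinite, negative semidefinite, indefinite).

Applying the same elementary operations to the rows and columns of A produces a congruent diagonal matrix with entries 1, 0, 0.
Counting signs: 1 positive, 2 zero.
Hence Q is positive semidefinite.

positive semidefinite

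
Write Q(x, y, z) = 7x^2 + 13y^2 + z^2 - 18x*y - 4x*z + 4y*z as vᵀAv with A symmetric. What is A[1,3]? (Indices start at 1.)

-2

The coefficient of x·z in Q is -4. For a symmetric A this equals A[1,3] + A[3,1] = 2·A[1,3].
So A[1,3] = -4/2 = -2.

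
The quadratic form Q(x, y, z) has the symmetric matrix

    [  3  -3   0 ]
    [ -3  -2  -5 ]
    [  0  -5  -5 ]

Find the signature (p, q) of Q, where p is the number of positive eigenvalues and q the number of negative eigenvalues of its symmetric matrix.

Row-reducing A symmetrically gives the diagonal entries 3, -5, 0.
Counting signs: 1 positive, 1 negative, 1 zero.

(1, 1)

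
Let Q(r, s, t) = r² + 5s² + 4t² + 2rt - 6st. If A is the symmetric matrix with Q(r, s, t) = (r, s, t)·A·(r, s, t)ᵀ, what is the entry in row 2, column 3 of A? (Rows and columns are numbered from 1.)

The coefficient of s·t in Q is -6. For a symmetric A this equals A[2,3] + A[3,2] = 2·A[2,3].
So A[2,3] = -6/2 = -3.

-3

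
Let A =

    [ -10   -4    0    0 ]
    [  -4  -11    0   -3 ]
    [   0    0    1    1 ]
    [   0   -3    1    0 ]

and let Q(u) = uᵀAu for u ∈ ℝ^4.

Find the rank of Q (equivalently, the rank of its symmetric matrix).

Row-reducing A symmetrically gives the diagonal entries -10, -47/5, 1, -2/47.
That gives 1 positive, 3 negative pivots.
The rank is the number of nonzero pivots: 4.

4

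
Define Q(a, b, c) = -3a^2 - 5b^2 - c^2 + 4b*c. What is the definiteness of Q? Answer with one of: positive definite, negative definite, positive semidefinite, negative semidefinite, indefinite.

negative definite

The symmetric matrix of Q is A = [[-3, 0, 0], [0, -5, 2], [0, 2, -1]].
Leading principal minors: Δ_1 = -3, Δ_2 = 15, Δ_3 = -3.
The signs alternate starting with Δ_1 < 0, so by Sylvester's criterion Q is negative definite.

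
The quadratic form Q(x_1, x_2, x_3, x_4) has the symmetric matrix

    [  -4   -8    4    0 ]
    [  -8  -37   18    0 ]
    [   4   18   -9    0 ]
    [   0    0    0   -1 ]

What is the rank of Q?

Congruent diagonalization of A (simultaneous row and column reduction) yields pivots -4, -21, -5/21, -1.
That gives 4 negative pivots.
The rank is the number of nonzero pivots: 4.

4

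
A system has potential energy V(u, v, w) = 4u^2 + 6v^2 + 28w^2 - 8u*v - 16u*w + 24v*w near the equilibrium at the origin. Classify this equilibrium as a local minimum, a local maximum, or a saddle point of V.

The Hessian at the origin is H = [[8, -8, -16], [-8, 12, 24], [-16, 24, 56]].
An LDLᵀ factorisation of H has diagonal entries 8, 4, 8.
Counting signs: 3 positive.
H is positive definite, so the origin is a strict local minimum.

local minimum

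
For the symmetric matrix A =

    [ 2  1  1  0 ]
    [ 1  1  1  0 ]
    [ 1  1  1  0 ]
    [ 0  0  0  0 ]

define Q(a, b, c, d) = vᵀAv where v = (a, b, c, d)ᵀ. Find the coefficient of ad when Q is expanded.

The coefficient of ad is A[1,4] + A[4,1] = 2·0 = 0.

0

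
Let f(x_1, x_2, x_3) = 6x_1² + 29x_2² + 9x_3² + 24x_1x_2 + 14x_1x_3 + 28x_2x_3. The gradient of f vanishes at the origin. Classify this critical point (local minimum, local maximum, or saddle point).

local minimum

The Hessian at the origin is H = [[12, 24, 14], [24, 58, 28], [14, 28, 18]].
Applying the same elementary operations to the rows and columns of H produces a congruent diagonal matrix with entries 12, 10, 5/3.
That gives 3 positive pivots.
H is positive definite, so the origin is a strict local minimum.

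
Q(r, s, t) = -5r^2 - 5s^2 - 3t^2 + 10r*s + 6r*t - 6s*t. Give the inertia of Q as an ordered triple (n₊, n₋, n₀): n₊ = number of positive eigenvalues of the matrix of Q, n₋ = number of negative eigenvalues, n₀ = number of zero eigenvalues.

The symmetric matrix is A = [[-5, 5, 3], [5, -5, -3], [3, -3, -3]].
Row-reducing A symmetrically gives the diagonal entries -5, 0, -6/5.
So there are 2 negative, 1 zero pivots.

(0, 2, 1)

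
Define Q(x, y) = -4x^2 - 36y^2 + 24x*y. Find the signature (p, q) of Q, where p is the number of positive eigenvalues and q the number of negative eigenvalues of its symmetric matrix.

(0, 1)

The symmetric matrix is A = [[-4, 12], [12, -36]].
Applying the same elementary operations to the rows and columns of A produces a congruent diagonal matrix with entries -4, 0.
That gives 1 negative, 1 zero pivots.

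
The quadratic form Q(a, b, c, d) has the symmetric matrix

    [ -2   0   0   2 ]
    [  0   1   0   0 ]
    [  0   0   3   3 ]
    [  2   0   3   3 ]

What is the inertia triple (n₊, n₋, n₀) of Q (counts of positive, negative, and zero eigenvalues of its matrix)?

(3, 1, 0)

Row-reducing A symmetrically gives the diagonal entries -2, 1, 3, 2.
So there are 3 positive, 1 negative pivots.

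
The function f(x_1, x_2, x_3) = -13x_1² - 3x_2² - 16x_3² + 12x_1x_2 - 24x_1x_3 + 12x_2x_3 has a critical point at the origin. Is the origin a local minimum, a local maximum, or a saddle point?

The Hessian at the origin is H = [[-26, 12, -24], [12, -6, 12], [-24, 12, -32]].
Symmetric row and column elimination reduces H to a congruent diagonal form with pivots -26, -6/13, -8.
That gives 3 negative pivots.
H is negative definite, so the origin is a strict local maximum.

local maximum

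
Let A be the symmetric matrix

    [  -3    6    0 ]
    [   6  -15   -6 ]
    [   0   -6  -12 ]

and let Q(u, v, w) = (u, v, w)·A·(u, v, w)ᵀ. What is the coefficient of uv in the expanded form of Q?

12

The coefficient of uv is A[1,2] + A[2,1] = 2·6 = 12.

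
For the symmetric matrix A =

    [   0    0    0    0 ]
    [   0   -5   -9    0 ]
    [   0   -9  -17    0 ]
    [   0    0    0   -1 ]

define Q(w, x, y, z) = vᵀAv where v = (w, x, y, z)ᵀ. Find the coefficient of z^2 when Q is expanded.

-1

The coefficient of z^2 is the diagonal entry A[4,4] = -1.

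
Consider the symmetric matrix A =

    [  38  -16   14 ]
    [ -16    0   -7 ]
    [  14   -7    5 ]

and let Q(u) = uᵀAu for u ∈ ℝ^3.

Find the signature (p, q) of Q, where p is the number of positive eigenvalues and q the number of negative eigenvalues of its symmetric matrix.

Row-reducing A symmetrically gives the diagonal entries 38, -128/19, 3/128.
Counting signs: 2 positive, 1 negative.

(2, 1)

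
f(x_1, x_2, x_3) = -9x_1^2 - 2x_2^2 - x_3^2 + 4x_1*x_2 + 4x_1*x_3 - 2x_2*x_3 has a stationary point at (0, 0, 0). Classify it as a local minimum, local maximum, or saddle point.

The Hessian at the origin is H = [[-18, 4, 4], [4, -4, -2], [4, -2, -2]].
Applying the same elementary operations to the rows and columns of H produces a congruent diagonal matrix with entries -18, -28/9, -5/7.
So there are 3 negative pivots.
H is negative definite, so the origin is a strict local maximum.

local maximum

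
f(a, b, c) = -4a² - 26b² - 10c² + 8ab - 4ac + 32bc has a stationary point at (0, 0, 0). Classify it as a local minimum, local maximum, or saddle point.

The Hessian at the origin is H = [[-8, 8, -4], [8, -52, 32], [-4, 32, -20]].
An LDLᵀ factorisation of H has diagonal entries -8, -44, -2/11.
Counting signs: 3 negative.
H is negative definite, so the origin is a strict local maximum.

local maximum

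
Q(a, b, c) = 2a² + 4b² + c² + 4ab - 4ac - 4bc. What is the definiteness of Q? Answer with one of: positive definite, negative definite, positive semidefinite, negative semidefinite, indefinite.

Write A = [[2, 2, -2], [2, 4, -2], [-2, -2, 1]].
Applying the same elementary operations to the rows and columns of A produces a congruent diagonal matrix with entries 2, 2, -1.
So there are 2 positive, 1 negative pivots.
Hence Q is indefinite.

indefinite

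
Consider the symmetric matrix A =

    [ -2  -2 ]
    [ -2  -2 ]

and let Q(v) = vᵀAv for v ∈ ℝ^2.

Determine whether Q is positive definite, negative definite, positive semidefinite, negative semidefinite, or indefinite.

negative semidefinite

Congruent diagonalization of A (simultaneous row and column reduction) yields pivots -2, 0.
So there are 1 negative, 1 zero pivots.
Hence Q is negative semidefinite.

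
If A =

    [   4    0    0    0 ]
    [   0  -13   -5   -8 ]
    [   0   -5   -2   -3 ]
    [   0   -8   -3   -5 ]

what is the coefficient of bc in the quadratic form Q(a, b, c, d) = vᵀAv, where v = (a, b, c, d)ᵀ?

The coefficient of bc is A[2,3] + A[3,2] = 2·(-5) = -10.

-10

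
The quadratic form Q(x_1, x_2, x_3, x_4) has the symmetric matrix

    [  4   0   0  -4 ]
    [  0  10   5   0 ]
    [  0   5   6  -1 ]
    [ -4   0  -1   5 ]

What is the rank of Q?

4

An LDLᵀ factorisation of A has diagonal entries 4, 10, 7/2, 5/7.
So there are 4 positive pivots.
The rank is the number of nonzero pivots: 4.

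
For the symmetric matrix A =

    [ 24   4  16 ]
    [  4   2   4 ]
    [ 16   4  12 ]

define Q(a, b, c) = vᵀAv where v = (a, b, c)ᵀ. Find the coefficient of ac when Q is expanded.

The coefficient of ac is A[1,3] + A[3,1] = 2·16 = 32.

32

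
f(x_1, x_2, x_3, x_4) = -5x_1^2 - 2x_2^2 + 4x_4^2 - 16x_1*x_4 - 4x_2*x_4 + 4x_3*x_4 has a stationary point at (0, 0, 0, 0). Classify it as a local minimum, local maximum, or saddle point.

The Hessian at the origin is H = [[-10, 0, 0, -16], [0, -4, 0, -4], [0, 0, 0, 4], [-16, -4, 4, 8]].
H is indefinite, so the origin is a saddle point.

saddle point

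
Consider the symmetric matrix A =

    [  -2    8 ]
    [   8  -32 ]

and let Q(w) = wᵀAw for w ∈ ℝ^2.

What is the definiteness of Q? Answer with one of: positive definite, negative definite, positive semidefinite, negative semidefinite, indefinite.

negative semidefinite

For the 2×2 matrix [[-2, 8], [8, -32]]: det = -2·-32 − (8)² = 0, trace = -34.
det = 0 so one eigenvalue is zero; the form is semidefinite with the sign of the trace.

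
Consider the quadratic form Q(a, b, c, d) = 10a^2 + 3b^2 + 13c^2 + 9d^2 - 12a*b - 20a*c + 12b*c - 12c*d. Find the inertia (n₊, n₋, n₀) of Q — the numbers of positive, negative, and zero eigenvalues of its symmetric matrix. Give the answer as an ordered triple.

The associated matrix is A = [[10, -6, -10, 0], [-6, 3, 6, 0], [-10, 6, 13, -6], [0, 0, -6, 9]].
Row-reducing A symmetrically gives the diagonal entries 10, -3/5, 3, -3.
That gives 2 positive, 2 negative pivots.

(2, 2, 0)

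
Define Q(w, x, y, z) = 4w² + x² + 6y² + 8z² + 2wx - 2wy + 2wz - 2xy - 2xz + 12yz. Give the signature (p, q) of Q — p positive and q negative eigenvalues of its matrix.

(4, 0)

The symmetric matrix is A = [[4, 1, -1, 1], [1, 1, -1, -1], [-1, -1, 6, 6], [1, -1, 6, 8]].
Symmetric row and column elimination reduces A to a congruent diagonal form with pivots 4, 3/4, 5, 2/3.
That gives 4 positive pivots.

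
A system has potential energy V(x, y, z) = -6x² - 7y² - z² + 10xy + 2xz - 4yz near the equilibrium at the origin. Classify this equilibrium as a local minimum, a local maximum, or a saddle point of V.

The Hessian at the origin is H = [[-12, 10, 2], [10, -14, -4], [2, -4, -2]].
Applying the same elementary operations to the rows and columns of H produces a congruent diagonal matrix with entries -12, -17/3, -12/17.
That gives 3 negative pivots.
H is negative definite, so the origin is a strict local maximum.

local maximum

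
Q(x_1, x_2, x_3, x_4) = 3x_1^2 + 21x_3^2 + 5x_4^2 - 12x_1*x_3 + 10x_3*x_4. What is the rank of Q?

Write A = [[3, 0, -6, 0], [0, 0, 0, 0], [-6, 0, 21, 5], [0, 0, 5, 5]].
Applying the same elementary operations to the rows and columns of A produces a congruent diagonal matrix with entries 3, 0, 9, 20/9.
That gives 3 positive, 1 zero pivots.
The rank is the number of nonzero pivots: 3.

3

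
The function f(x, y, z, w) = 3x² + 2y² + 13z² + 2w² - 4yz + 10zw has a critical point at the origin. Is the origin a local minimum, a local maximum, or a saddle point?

saddle point

The Hessian at the origin is H = [[6, 0, 0, 0], [0, 4, -4, 0], [0, -4, 26, 10], [0, 0, 10, 4]].
An LDLᵀ factorisation of H has diagonal entries 6, 4, 22, -6/11.
That gives 3 positive, 1 negative pivots.
H is indefinite, so the origin is a saddle point.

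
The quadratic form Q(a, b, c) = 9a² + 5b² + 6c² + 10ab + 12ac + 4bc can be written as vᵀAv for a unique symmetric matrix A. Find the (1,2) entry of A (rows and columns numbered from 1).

The coefficient of a·b in Q is 10. For a symmetric A this equals A[1,2] + A[2,1] = 2·A[1,2].
So A[1,2] = 10/2 = 5.

5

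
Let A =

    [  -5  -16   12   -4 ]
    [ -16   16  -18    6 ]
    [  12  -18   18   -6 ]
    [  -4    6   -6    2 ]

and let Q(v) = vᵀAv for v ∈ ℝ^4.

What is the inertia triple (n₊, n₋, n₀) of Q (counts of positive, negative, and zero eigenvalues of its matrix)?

Applying the same elementary operations to the rows and columns of A produces a congruent diagonal matrix with entries -5, 336/5, -15/28, 0.
That gives 1 positive, 2 negative, 1 zero pivots.

(1, 2, 1)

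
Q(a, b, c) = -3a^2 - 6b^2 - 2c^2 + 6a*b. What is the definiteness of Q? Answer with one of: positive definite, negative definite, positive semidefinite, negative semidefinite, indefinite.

The associated matrix is A = [[-3, 3, 0], [3, -6, 0], [0, 0, -2]].
Congruent diagonalization of A (simultaneous row and column reduction) yields pivots -3, -3, -2.
Counting signs: 3 negative.
Hence Q is negative definite.

negative definite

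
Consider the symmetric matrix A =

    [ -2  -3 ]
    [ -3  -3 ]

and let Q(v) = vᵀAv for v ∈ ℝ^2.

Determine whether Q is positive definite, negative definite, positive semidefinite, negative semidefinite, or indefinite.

For the 2×2 matrix [[-2, -3], [-3, -3]]: det = -2·-3 − (-3)² = -3, trace = -5.
det < 0 so the eigenvalues have opposite signs; the form is indefinite.

indefinite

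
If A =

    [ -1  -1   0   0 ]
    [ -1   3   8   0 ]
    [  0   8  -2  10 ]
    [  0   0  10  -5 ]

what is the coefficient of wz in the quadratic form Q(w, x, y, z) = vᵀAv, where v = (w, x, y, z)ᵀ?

0

The coefficient of wz is A[1,4] + A[4,1] = 2·0 = 0.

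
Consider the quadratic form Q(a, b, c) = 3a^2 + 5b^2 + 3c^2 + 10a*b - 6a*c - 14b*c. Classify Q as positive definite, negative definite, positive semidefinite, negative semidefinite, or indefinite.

The symmetric matrix is A = [[3, 5, -3], [5, 5, -7], [-3, -7, 3]].
Congruent diagonalization of A (simultaneous row and column reduction) yields pivots 3, -10/3, 6/5.
So there are 2 positive, 1 negative pivots.
Hence Q is indefinite.

indefinite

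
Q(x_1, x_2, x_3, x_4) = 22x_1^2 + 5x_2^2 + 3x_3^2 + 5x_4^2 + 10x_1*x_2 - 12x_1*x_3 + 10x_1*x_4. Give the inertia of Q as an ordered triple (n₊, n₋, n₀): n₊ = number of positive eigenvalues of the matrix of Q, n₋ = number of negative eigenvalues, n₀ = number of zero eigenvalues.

Write A = [[22, 5, -6, 5], [5, 5, 0, 0], [-6, 0, 3, 0], [5, 0, 0, 5]].
Congruent diagonalization of A (simultaneous row and column reduction) yields pivots 22, 85/22, 15/17, 0.
Counting signs: 3 positive, 1 zero.

(3, 0, 1)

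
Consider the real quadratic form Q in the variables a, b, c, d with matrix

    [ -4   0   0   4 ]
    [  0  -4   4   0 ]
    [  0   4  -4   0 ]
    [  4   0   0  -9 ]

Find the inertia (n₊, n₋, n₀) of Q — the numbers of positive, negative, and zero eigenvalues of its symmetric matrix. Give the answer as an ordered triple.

(0, 3, 1)

Applying the same elementary operations to the rows and columns of A produces a congruent diagonal matrix with entries -4, -4, 0, -5.
Counting signs: 3 negative, 1 zero.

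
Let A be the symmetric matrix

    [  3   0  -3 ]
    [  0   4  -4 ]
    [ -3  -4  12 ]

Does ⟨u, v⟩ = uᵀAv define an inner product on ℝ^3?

Symmetric row and column elimination reduces A to a congruent diagonal form with pivots 3, 4, 5.
So there are 3 positive pivots.
Hence Q is positive definite.
⟨·,·⟩ is an inner product exactly when A is positive definite.

yes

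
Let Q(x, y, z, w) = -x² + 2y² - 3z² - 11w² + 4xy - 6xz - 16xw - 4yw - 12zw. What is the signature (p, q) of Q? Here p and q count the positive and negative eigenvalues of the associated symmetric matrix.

The associated matrix is A = [[-1, 2, -3, -8], [2, 2, 0, -2], [-3, 0, -3, -6], [-8, -2, -6, -11]].
Symmetric row and column elimination reduces A to a congruent diagonal form with pivots -1, 6, 0, -1.
That gives 1 positive, 2 negative, 1 zero pivots.

(1, 2)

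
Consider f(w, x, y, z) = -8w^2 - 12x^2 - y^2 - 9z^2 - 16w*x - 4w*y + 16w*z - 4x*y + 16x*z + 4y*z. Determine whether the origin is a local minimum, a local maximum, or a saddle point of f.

The Hessian at the origin is H = [[-16, -16, -4, 16], [-16, -24, -4, 16], [-4, -4, -2, 4], [16, 16, 4, -18]].
Applying the same elementary operations to the rows and columns of H produces a congruent diagonal matrix with entries -16, -8, -1, -2.
That gives 4 negative pivots.
H is negative definite, so the origin is a strict local maximum.

local maximum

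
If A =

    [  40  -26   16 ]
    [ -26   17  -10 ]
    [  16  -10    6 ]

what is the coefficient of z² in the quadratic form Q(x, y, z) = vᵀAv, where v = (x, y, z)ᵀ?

The coefficient of z² is the diagonal entry A[3,3] = 6.

6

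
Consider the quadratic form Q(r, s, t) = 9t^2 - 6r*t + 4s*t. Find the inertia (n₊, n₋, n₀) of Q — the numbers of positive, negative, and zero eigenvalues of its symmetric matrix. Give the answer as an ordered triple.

(1, 1, 1)

The symmetric matrix is A = [[0, 0, -3], [0, 0, 2], [-3, 2, 9]].
By Sylvester's law of inertia any congruent diagonalization of A has 1 positive, 1 negative and 1 zero entries.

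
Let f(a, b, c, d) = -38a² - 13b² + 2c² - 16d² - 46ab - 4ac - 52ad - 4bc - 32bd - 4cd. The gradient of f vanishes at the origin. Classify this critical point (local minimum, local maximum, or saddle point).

The Hessian at the origin is H = [[-76, -46, -4, -52], [-46, -26, -4, -32], [-4, -4, 4, -4], [-52, -32, -4, -32]].
Row-reducing H symmetrically gives the diagonal entries -76, 35/19, 20/7, 12/5.
So there are 3 positive, 1 negative pivots.
H is indefinite, so the origin is a saddle point.

saddle point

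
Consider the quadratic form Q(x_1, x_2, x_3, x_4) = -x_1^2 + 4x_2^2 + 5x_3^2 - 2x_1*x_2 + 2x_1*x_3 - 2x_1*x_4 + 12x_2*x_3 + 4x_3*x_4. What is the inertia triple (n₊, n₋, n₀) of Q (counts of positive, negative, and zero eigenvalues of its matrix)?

The symmetric matrix is A = [[-1, -1, 1, -1], [-1, 4, 6, 0], [1, 6, 5, 2], [-1, 0, 2, 0]].
Row-reducing A symmetrically gives the diagonal entries -1, 5, 1, 4/5.
So there are 3 positive, 1 negative pivots.

(3, 1, 0)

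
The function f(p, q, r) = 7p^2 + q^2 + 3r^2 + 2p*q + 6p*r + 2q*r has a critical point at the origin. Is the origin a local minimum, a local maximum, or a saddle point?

The Hessian at the origin is H = [[14, 2, 6], [2, 2, 2], [6, 2, 6]].
An LDLᵀ factorisation of H has diagonal entries 14, 12/7, 8/3.
Counting signs: 3 positive.
H is positive definite, so the origin is a strict local minimum.

local minimum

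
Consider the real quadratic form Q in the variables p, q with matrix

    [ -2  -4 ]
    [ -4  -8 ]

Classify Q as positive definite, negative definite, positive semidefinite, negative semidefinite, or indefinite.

Row-reducing A symmetrically gives the diagonal entries -2, 0.
Counting signs: 1 negative, 1 zero.
Hence Q is negative semidefinite.

negative semidefinite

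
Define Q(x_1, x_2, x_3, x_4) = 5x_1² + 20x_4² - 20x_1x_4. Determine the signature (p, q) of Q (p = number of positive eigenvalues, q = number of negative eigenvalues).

(1, 0)

Write A = [[5, 0, 0, -10], [0, 0, 0, 0], [0, 0, 0, 0], [-10, 0, 0, 20]].
Row-reducing A symmetrically gives the diagonal entries 5, 0, 0, 0.
That gives 1 positive, 3 zero pivots.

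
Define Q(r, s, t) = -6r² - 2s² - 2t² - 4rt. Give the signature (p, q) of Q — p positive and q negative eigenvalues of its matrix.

(0, 3)

Write A = [[-6, 0, -2], [0, -2, 0], [-2, 0, -2]].
An LDLᵀ factorisation of A has diagonal entries -6, -2, -4/3.
So there are 3 negative pivots.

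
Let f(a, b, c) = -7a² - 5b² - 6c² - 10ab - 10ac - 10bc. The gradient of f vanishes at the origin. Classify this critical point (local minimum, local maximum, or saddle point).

local maximum

The Hessian at the origin is H = [[-14, -10, -10], [-10, -10, -10], [-10, -10, -12]].
Symmetric row and column elimination reduces H to a congruent diagonal form with pivots -14, -20/7, -2.
Counting signs: 3 negative.
H is negative definite, so the origin is a strict local maximum.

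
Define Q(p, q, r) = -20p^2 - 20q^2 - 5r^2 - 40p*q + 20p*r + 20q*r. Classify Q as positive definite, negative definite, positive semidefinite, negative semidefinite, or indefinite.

The associated matrix is A = [[-20, -20, 10], [-20, -20, 10], [10, 10, -5]].
Row-reducing A symmetrically gives the diagonal entries -20, 0, 0.
That gives 1 negative, 2 zero pivots.
Hence Q is negative semidefinite.

negative semidefinite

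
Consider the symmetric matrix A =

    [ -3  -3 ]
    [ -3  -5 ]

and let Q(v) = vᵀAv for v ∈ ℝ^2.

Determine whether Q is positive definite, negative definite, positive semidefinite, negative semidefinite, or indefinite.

negative definite

Leading principal minors: Δ_1 = -3, Δ_2 = 6.
The signs alternate starting with Δ_1 < 0, so by Sylvester's criterion Q is negative definite.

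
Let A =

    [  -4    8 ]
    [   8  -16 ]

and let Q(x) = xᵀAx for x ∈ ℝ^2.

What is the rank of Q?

1

Congruent diagonalization of A (simultaneous row and column reduction) yields pivots -4, 0.
So there are 1 negative, 1 zero pivots.
The rank is the number of nonzero pivots: 1.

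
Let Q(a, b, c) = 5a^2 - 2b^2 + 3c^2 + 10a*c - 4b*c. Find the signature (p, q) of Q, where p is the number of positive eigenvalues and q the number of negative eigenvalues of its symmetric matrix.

(1, 1)

The associated matrix is A = [[5, 0, 5], [0, -2, -2], [5, -2, 3]].
Row-reducing A symmetrically gives the diagonal entries 5, -2, 0.
So there are 1 positive, 1 negative, 1 zero pivots.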